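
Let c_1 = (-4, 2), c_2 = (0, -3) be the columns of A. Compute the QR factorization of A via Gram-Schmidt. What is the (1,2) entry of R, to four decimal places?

r_{12} = -1.3416

c_1 = (-4, 2); ‖c_1‖ = 4.4721, so q_1 = (-0.8944, 0.4472).
r_{12} = q_1·c_2 = -1.3416.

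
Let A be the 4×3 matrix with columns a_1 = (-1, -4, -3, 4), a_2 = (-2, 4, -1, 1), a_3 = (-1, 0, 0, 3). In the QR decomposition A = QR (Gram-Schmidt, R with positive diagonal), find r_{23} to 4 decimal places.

q_1 = a_1/‖a_1‖ = (-1, -4, -3, 4)/6.4807 = (-0.1543, -0.6172, -0.4629, 0.6172).
r_{12} = q_1·a_2 = -1.0801.
u_2 = a_2 + 1.0801·q_1 = (-2.1667, 3.3333, -1.5000, 1.6667).
‖u_2‖ = 4.5644, so q_2 = (-0.4747, 0.7303, -0.3286, 0.3651).
r_{23} = q_2·a_3 = 1.5701.

r_{23} = 1.5701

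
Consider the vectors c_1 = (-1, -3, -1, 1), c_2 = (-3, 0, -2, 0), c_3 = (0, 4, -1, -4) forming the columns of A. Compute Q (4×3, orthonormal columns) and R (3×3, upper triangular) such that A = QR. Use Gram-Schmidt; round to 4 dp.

q_1 = c_1/‖c_1‖ = (-1, -3, -1, 1)/3.4641 = (-0.2887, -0.8660, -0.2887, 0.2887).
r_{12} = q_1·c_2 = 1.4434.
u_2 = c_2 − 1.4434·q_1 = (-2.5833, 1.2500, -1.5833, -0.4167).
‖u_2‖ = 3.3040, so q_2 = (-0.7819, 0.3783, -0.4792, -0.1261).
r_{13} = q_1·c_3 = -4.3301; r_{23} = q_2·c_3 = 2.4969.
u_3 = c_3 + 4.3301·q_1 − 2.4969·q_2 = (0.7023, -0.6947, -1.0534, -2.4351).
‖u_3‖ = 2.8311, so q_3 = (0.2481, -0.2454, -0.3721, -0.8601).

Q = [[-0.2887, -0.7819, 0.2481], [-0.8660, 0.3783, -0.2454], [-0.2887, -0.4792, -0.3721], [0.2887, -0.1261, -0.8601]], R = [[3.4641, 1.4434, -4.3301], [0.0000, 3.3040, 2.4969], [0.0000, 0.0000, 2.8311]]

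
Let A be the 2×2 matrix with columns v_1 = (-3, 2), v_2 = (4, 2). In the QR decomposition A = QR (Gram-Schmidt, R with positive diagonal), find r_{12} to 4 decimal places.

r_{12} = -2.2188

v_1 = (-3, 2); ‖v_1‖ = 3.6056, so q_1 = (-0.8321, 0.5547).
r_{12} = q_1·v_2 = -2.2188.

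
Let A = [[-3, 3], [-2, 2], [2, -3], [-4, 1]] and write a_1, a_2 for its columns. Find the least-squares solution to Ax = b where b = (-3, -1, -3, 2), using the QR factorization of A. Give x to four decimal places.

x = (-0.3000, -0.3000)

a_1 = (-3, -2, 2, -4); ‖a_1‖ = 5.7446, so e_1 = (-0.5222, -0.3482, 0.3482, -0.6963).
e_1·a_2 = (-0.5222)·3 + (-0.3482)·2 + 0.3482·(-3) + (-0.6963)·1 = -4.0038.
u_2 = a_2 + 4.0038·e_1 = (0.9091, 0.6061, -1.6061, -1.7879).
‖u_2‖ = 2.6400, so e_2 = (0.3444, 0.2296, -0.6084, -0.6772).
Qᵀb = (-0.5222, -0.7920).
Back-substitute: x_2 = -0.7920/2.6400 = -0.3000.
x_1 = (-0.5222 + 4.0038·(-0.3000))/5.7446 = -0.3000.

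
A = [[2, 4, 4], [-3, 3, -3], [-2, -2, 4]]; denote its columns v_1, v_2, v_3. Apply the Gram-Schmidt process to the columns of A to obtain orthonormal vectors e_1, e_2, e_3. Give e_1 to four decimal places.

e_1 = (0.4851, -0.7276, -0.4851)

e_1 = v_1/‖v_1‖ = (2, -3, -2)/4.1231 = (0.4851, -0.7276, -0.4851).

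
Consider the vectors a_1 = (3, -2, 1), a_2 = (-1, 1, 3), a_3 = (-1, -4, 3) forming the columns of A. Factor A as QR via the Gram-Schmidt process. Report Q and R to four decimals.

a_1 = (3, -2, 1); ‖a_1‖ = 3.7417, so e_1 = (0.8018, -0.5345, 0.2673).
e_1·a_2 = 0.8018·(-1) + (-0.5345)·1 + 0.2673·3 = -0.5345.
u_2 = a_2 + 0.5345·e_1 = (-0.5714, 0.7143, 3.1429).
‖u_2‖ = 3.2733, so e_2 = (-0.1746, 0.2182, 0.9602).
e_1·a_3 = 0.8018·(-1) + (-0.5345)·(-4) + 0.2673·3 = 2.1381; e_2·a_3 = (-0.1746)·(-1) + 0.2182·(-4) + 0.9602·3 = 2.1822.
u_3 = a_3 − 2.1381·e_1 − 2.1822·e_2 = (-2.3333, -3.3333, 0.3333).
‖u_3‖ = 4.0825, so e_3 = (-0.5715, -0.8165, 0.0816).

Q = [[0.8018, -0.1746, -0.5715], [-0.5345, 0.2182, -0.8165], [0.2673, 0.9602, 0.0816]], R = [[3.7417, -0.5345, 2.1381], [0.0000, 3.2733, 2.1822], [0.0000, 0.0000, 4.0825]]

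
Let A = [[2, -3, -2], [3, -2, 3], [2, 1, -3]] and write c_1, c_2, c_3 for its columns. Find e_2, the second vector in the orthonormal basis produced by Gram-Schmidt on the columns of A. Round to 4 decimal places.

e_2 = (-0.6400, -0.0826, 0.7639)

e_1 = c_1/‖c_1‖ = (2, 3, 2)/4.1231 = (0.4851, 0.7276, 0.4851).
r_{12} = e_1·c_2 = -2.4254.
u_2 = c_2 + 2.4254·e_1 = (-1.8235, -0.2353, 2.1765).
‖u_2‖ = 2.8491, so e_2 = (-0.6400, -0.0826, 0.7639).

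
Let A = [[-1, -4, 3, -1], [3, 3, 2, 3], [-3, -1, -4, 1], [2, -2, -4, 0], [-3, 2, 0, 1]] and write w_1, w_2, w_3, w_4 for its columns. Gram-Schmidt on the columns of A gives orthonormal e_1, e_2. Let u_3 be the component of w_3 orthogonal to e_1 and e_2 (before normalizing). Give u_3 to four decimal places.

u_3 = (3.7624, 0.9962, -3.2814, -4.0989, 0.2909)

e_1 = w_1/‖w_1‖ = (-1, 3, -3, 2, -3)/5.6569 = (-0.1768, 0.5303, -0.5303, 0.3536, -0.5303).
r_{12} = e_1·w_2 = 1.0607.
u_2 = w_2 − 1.0607·e_1 = (-3.8125, 2.4375, -0.4375, -2.3750, 2.5625).
‖u_2‖ = 5.7337, so e_2 = (-0.6649, 0.4251, -0.0763, -0.4142, 0.4469).
r_{13} = e_1·w_3 = 1.2374; r_{23} = e_2·w_3 = 0.8175.
u_3 = w_3 − 1.2374·e_1 − 0.8175·e_2 = (3.7624, 0.9962, -3.2814, -4.0989, 0.2909).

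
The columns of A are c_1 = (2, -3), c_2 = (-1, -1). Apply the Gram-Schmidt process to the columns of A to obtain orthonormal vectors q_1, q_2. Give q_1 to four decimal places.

q_1 = c_1/‖c_1‖ = (2, -3)/3.6056 = (0.5547, -0.8321).

q_1 = (0.5547, -0.8321)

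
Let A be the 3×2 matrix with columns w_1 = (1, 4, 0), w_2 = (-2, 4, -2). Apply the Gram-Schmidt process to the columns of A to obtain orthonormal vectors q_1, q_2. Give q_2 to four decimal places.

q_2 = (-0.7996, 0.1999, -0.5664)

q_1 = w_1/‖w_1‖ = (1, 4, 0)/4.1231 = (0.2425, 0.9701, 0.0000).
r_{12} = q_1·w_2 = 3.3955.
u_2 = w_2 − 3.3955·q_1 = (-2.8235, 0.7059, -2.0000).
‖u_2‖ = 3.5314, so q_2 = (-0.7996, 0.1999, -0.5664).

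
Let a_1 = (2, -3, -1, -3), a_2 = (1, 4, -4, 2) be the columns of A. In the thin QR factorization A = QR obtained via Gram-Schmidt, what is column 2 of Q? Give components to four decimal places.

e_2 = (0.3686, 0.4392, -0.8156, 0.0784)

e_1 = a_1/‖a_1‖ = (2, -3, -1, -3)/4.7958 = (0.4170, -0.6255, -0.2085, -0.6255).
r_{12} = e_1·a_2 = -2.5022.
u_2 = a_2 + 2.5022·e_1 = (2.0435, 2.4348, -4.5217, 0.4348).
‖u_2‖ = 5.5443, so e_2 = (0.3686, 0.4392, -0.8156, 0.0784).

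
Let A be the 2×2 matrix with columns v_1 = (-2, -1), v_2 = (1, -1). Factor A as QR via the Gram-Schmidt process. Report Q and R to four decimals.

Q = [[-0.8944, 0.4472], [-0.4472, -0.8944]], R = [[2.2361, -0.4472], [0.0000, 1.3416]]

v_1 = (-2, -1); ‖v_1‖ = 2.2361, so e_1 = (-0.8944, -0.4472).
e_1·v_2 = (-0.8944)·1 + (-0.4472)·(-1) = -0.4472.
u_2 = v_2 + 0.4472·e_1 = (0.6000, -1.2000).
‖u_2‖ = 1.3416, so e_2 = (0.4472, -0.8944).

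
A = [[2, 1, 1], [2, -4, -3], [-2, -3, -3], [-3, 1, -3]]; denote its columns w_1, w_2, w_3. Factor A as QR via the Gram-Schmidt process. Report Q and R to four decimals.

w_1 = (2, 2, -2, -3); ‖w_1‖ = 4.5826, so q_1 = (0.4364, 0.4364, -0.4364, -0.6547).
q_1·w_2 = 0.4364·1 + 0.4364·(-4) + (-0.4364)·(-3) + (-0.6547)·1 = -0.6547.
u_2 = w_2 + 0.6547·q_1 = (1.2857, -3.7143, -3.2857, 0.5714).
‖u_2‖ = 5.1547, so q_2 = (0.2494, -0.7206, -0.6374, 0.1109).
q_1·w_3 = 0.4364·1 + 0.4364·(-3) + (-0.4364)·(-3) + (-0.6547)·(-3) = 2.4004; q_2·w_3 = 0.2494·1 + (-0.7206)·(-3) + (-0.6374)·(-3) + 0.1109·(-3) = 3.9908.
u_3 = w_3 − 2.4004·q_1 − 3.9908·q_2 = (-1.0430, -1.1720, 0.5914, -1.8710).
‖u_3‖ = 2.5123, so q_3 = (-0.4152, -0.4665, 0.2354, -0.7447).

Q = [[0.4364, 0.2494, -0.4152], [0.4364, -0.7206, -0.4665], [-0.4364, -0.6374, 0.2354], [-0.6547, 0.1109, -0.7447]], R = [[4.5826, -0.6547, 2.4004], [0.0000, 5.1547, 3.9908], [0.0000, 0.0000, 2.5123]]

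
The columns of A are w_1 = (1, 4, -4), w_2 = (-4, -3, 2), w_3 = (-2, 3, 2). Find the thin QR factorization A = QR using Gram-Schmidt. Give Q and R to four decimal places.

Q = [[0.1741, -0.9632, -0.2049], [0.6963, -0.0268, 0.7172], [-0.6963, -0.2675, 0.6660]], R = [[5.7446, -4.1779, 0.3482], [0.0000, 3.3979, 1.3110], [0.0000, 0.0000, 3.8936]]

q_1 = w_1/‖w_1‖ = (1, 4, -4)/5.7446 = (0.1741, 0.6963, -0.6963).
r_{12} = q_1·w_2 = -4.1779.
u_2 = w_2 + 4.1779·q_1 = (-3.2727, -0.0909, -0.9091).
‖u_2‖ = 3.3979, so q_2 = (-0.9632, -0.0268, -0.2675).
r_{13} = q_1·w_3 = 0.3482; r_{23} = q_2·w_3 = 1.3110.
u_3 = w_3 − 0.3482·q_1 − 1.3110·q_2 = (-0.7979, 2.7927, 2.5932).
‖u_3‖ = 3.8936, so q_3 = (-0.2049, 0.7172, 0.6660).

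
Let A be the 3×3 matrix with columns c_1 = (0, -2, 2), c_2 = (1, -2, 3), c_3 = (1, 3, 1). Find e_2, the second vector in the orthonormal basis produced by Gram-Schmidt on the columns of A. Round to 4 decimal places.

e_2 = (0.8165, 0.4082, 0.4082)

e_1 = c_1/‖c_1‖ = (0, -2, 2)/2.8284 = (0.0000, -0.7071, 0.7071).
r_{12} = e_1·c_2 = 3.5355.
u_2 = c_2 − 3.5355·e_1 = (1.0000, 0.5000, 0.5000).
‖u_2‖ = 1.2247, so e_2 = (0.8165, 0.4082, 0.4082).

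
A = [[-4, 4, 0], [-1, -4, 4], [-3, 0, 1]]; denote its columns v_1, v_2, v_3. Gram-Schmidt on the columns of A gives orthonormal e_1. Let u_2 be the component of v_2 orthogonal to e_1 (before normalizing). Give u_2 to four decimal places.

u_2 = (2.1538, -4.4615, -1.3846)

v_1 = (-4, -1, -3); ‖v_1‖ = 5.0990, so e_1 = (-0.7845, -0.1961, -0.5883).
e_1·v_2 = (-0.7845)·4 + (-0.1961)·(-4) + (-0.5883)·0 = -2.3534.
u_2 = v_2 + 2.3534·e_1 = (2.1538, -4.4615, -1.3846).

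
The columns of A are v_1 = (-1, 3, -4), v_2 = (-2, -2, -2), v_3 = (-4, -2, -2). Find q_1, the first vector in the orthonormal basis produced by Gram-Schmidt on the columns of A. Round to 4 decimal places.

q_1 = (-0.1961, 0.5883, -0.7845)

v_1 = (-1, 3, -4); ‖v_1‖ = 5.0990, so q_1 = (-0.1961, 0.5883, -0.7845).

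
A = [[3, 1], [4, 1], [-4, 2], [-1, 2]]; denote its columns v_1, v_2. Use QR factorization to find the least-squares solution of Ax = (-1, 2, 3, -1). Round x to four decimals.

v_1 = (3, 4, -4, -1); ‖v_1‖ = 6.4807, so e_1 = (0.4629, 0.6172, -0.6172, -0.1543).
e_1·v_2 = 0.4629·1 + 0.6172·1 + (-0.6172)·2 + (-0.1543)·2 = -0.4629.
u_2 = v_2 + 0.4629·e_1 = (1.2143, 1.2857, 1.7143, 1.9286).
‖u_2‖ = 3.1282, so e_2 = (0.3882, 0.4110, 0.5480, 0.6165).
Qᵀb = (-0.9258, 1.4614).
Back-substitute: x_2 = 1.4614/3.1282 = 0.4672.
x_1 = (-0.9258 + 0.4629·0.4672)/6.4807 = -0.1095.

x = (-0.1095, 0.4672)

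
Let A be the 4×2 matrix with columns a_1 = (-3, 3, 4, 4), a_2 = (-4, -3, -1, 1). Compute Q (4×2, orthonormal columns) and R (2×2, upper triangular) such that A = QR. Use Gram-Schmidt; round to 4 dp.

q_1 = a_1/‖a_1‖ = (-3, 3, 4, 4)/7.0711 = (-0.4243, 0.4243, 0.5657, 0.5657).
r_{12} = q_1·a_2 = 0.4243.
u_2 = a_2 − 0.4243·q_1 = (-3.8200, -3.1800, -1.2400, 0.7600).
‖u_2‖ = 5.1788, so q_2 = (-0.7376, -0.6140, -0.2394, 0.1468).

Q = [[-0.4243, -0.7376], [0.4243, -0.6140], [0.5657, -0.2394], [0.5657, 0.1468]], R = [[7.0711, 0.4243], [0.0000, 5.1788]]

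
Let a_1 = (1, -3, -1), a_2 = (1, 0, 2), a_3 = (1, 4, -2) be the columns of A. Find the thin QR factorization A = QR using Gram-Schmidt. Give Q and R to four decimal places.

Q = [[0.3015, 0.4924, 0.8165], [-0.9045, -0.1231, 0.4082], [-0.3015, 0.8616, -0.4082]], R = [[3.3166, -0.3015, -2.7136], [0.0000, 2.2156, -1.7233], [0.0000, 0.0000, 3.2660]]

e_1 = a_1/‖a_1‖ = (1, -3, -1)/3.3166 = (0.3015, -0.9045, -0.3015).
r_{12} = e_1·a_2 = -0.3015.
u_2 = a_2 + 0.3015·e_1 = (1.0909, -0.2727, 1.9091).
‖u_2‖ = 2.2156, so e_2 = (0.4924, -0.1231, 0.8616).
r_{13} = e_1·a_3 = -2.7136; r_{23} = e_2·a_3 = -1.7233.
u_3 = a_3 + 2.7136·e_1 + 1.7233·e_2 = (2.6667, 1.3333, -1.3333).
‖u_3‖ = 3.2660, so e_3 = (0.8165, 0.4082, -0.4082).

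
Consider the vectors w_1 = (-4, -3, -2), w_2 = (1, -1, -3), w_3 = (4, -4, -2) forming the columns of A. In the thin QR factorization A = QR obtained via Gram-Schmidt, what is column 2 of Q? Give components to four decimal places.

q_2 = (0.5307, -0.1516, -0.8339)

q_1 = w_1/‖w_1‖ = (-4, -3, -2)/5.3852 = (-0.7428, -0.5571, -0.3714).
r_{12} = q_1·w_2 = 0.9285.
u_2 = w_2 − 0.9285·q_1 = (1.6897, -0.4828, -2.6552).
‖u_2‖ = 3.1840, so q_2 = (0.5307, -0.1516, -0.8339).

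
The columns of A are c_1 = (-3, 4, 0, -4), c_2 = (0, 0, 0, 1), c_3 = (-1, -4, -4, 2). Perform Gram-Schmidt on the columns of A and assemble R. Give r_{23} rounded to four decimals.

r_{23} = -0.0625

c_1 = (-3, 4, 0, -4); ‖c_1‖ = 6.4031, so e_1 = (-0.4685, 0.6247, 0.0000, -0.6247).
e_1·c_2 = (-0.4685)·0 + 0.6247·0 + 0.0000·0 + (-0.6247)·1 = -0.6247.
u_2 = c_2 + 0.6247·e_1 = (-0.2927, 0.3902, 0.0000, 0.6098).
‖u_2‖ = 0.7809, so e_2 = (-0.3748, 0.4998, 0.0000, 0.7809).
r_{23} = e_2·c_3 = -0.0625.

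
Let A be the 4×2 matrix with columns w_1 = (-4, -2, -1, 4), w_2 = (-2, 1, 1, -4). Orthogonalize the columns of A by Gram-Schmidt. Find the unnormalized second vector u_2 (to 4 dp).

u_2 = (-3.1892, 0.4054, 0.7027, -2.8108)

w_1 = (-4, -2, -1, 4); ‖w_1‖ = 6.0828, so e_1 = (-0.6576, -0.3288, -0.1644, 0.6576).
e_1·w_2 = (-0.6576)·(-2) + (-0.3288)·1 + (-0.1644)·1 + 0.6576·(-4) = -1.8084.
u_2 = w_2 + 1.8084·e_1 = (-3.1892, 0.4054, 0.7027, -2.8108).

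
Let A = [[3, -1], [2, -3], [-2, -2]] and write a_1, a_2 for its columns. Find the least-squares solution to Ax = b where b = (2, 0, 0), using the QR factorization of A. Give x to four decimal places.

a_1 = (3, 2, -2); ‖a_1‖ = 4.1231, so e_1 = (0.7276, 0.4851, -0.4851).
e_1·a_2 = 0.7276·(-1) + 0.4851·(-3) + (-0.4851)·(-2) = -1.2127.
u_2 = a_2 + 1.2127·e_1 = (-0.1176, -2.4118, -2.5882).
‖u_2‖ = 3.5397, so e_2 = (-0.0332, -0.6813, -0.7312).
Qᵀb = (1.4552, -0.0665).
Back-substitute: x_2 = -0.0665/3.5397 = -0.0188.
x_1 = (1.4552 + 1.2127·(-0.0188))/4.1231 = 0.3474.

x = (0.3474, -0.0188)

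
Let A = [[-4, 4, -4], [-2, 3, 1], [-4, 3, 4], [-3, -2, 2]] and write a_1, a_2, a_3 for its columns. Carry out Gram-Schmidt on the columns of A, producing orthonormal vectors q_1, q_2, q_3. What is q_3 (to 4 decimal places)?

a_1 = (-4, -2, -4, -3); ‖a_1‖ = 6.7082, so q_1 = (-0.5963, -0.2981, -0.5963, -0.4472).
q_1·a_2 = (-0.5963)·4 + (-0.2981)·3 + (-0.5963)·3 + (-0.4472)·(-2) = -4.1740.
u_2 = a_2 + 4.1740·q_1 = (1.5111, 1.7556, 0.5111, -3.8667).
‖u_2‖ = 4.5363, so q_2 = (0.3331, 0.3870, 0.1127, -0.8524).
q_1·a_3 = (-0.5963)·(-4) + (-0.2981)·1 + (-0.5963)·4 + (-0.4472)·2 = -1.1926; q_2·a_3 = 0.3331·(-4) + 0.3870·1 + 0.1127·4 + (-0.8524)·2 = -2.1996.
u_3 = a_3 + 1.1926·q_1 + 2.1996·q_2 = (-3.9784, 1.4957, 3.5367, -0.4082).
‖u_3‖ = 5.5443, so q_3 = (-0.7176, 0.2698, 0.6379, -0.0736).

q_3 = (-0.7176, 0.2698, 0.6379, -0.0736)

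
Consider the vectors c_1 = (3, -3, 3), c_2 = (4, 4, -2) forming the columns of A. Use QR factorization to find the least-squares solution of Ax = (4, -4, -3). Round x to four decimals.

x = (0.6154, 0.2692)

c_1 = (3, -3, 3); ‖c_1‖ = 5.1962, so e_1 = (0.5774, -0.5774, 0.5774).
e_1·c_2 = 0.5774·4 + (-0.5774)·4 + 0.5774·(-2) = -1.1547.
u_2 = c_2 + 1.1547·e_1 = (4.6667, 3.3333, -1.3333).
‖u_2‖ = 5.8878, so e_2 = (0.7926, 0.5661, -0.2265).
Qᵀb = (2.8868, 1.5852).
Back-substitute: x_2 = 1.5852/5.8878 = 0.2692.
x_1 = (2.8868 + 1.1547·0.2692)/5.1962 = 0.6154.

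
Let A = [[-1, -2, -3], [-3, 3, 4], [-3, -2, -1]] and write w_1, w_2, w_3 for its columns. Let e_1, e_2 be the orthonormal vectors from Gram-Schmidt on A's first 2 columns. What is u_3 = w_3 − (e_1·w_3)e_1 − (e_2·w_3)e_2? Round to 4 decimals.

e_1 = w_1/‖w_1‖ = (-1, -3, -3)/4.3589 = (-0.2294, -0.6882, -0.6882).
r_{12} = e_1·w_2 = -0.2294.
u_2 = w_2 + 0.2294·e_1 = (-2.0526, 2.8421, -2.1579).
‖u_2‖ = 4.1167, so e_2 = (-0.4986, 0.6904, -0.5242).
r_{13} = e_1·w_3 = -1.3765; r_{23} = e_2·w_3 = 4.7815.
u_3 = w_3 + 1.3765·e_1 − 4.7815·e_2 = (-0.9317, -0.2484, 0.5590).

u_3 = (-0.9317, -0.2484, 0.5590)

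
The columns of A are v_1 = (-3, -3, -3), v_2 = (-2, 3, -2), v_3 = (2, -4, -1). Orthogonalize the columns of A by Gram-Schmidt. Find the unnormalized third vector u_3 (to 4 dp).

u_3 = (1.5000, 0.0000, -1.5000)

e_1 = v_1/‖v_1‖ = (-3, -3, -3)/5.1962 = (-0.5774, -0.5774, -0.5774).
r_{12} = e_1·v_2 = 0.5774.
u_2 = v_2 − 0.5774·e_1 = (-1.6667, 3.3333, -1.6667).
‖u_2‖ = 4.0825, so e_2 = (-0.4082, 0.8165, -0.4082).
r_{13} = e_1·v_3 = 1.7321; r_{23} = e_2·v_3 = -3.6742.
u_3 = v_3 − 1.7321·e_1 + 3.6742·e_2 = (1.5000, 0.0000, -1.5000).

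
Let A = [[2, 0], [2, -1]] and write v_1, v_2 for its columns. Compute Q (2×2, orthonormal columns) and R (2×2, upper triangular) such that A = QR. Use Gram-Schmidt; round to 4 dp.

q_1 = v_1/‖v_1‖ = (2, 2)/2.8284 = (0.7071, 0.7071).
r_{12} = q_1·v_2 = -0.7071.
u_2 = v_2 + 0.7071·q_1 = (0.5000, -0.5000).
‖u_2‖ = 0.7071, so q_2 = (0.7071, -0.7071).

Q = [[0.7071, 0.7071], [0.7071, -0.7071]], R = [[2.8284, -0.7071], [0.0000, 0.7071]]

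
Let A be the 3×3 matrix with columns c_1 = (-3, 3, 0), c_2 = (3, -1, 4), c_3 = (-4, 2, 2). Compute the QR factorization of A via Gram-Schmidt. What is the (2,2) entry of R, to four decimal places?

r_{22} = 4.2426

e_1 = c_1/‖c_1‖ = (-3, 3, 0)/4.2426 = (-0.7071, 0.7071, 0.0000).
r_{12} = e_1·c_2 = -2.8284.
u_2 = c_2 + 2.8284·e_1 = (1.0000, 1.0000, 4.0000).
r_{22} = ‖u_2‖ = 4.2426.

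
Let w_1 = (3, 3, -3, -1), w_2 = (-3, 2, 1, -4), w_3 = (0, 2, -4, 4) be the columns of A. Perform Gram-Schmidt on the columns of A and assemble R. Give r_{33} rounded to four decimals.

e_1 = w_1/‖w_1‖ = (3, 3, -3, -1)/5.2915 = (0.5669, 0.5669, -0.5669, -0.1890).
r_{12} = e_1·w_2 = -0.3780.
u_2 = w_2 + 0.3780·e_1 = (-2.7857, 2.2143, 0.7857, -4.0714).
‖u_2‖ = 5.4642, so e_2 = (-0.5098, 0.4052, 0.1438, -0.7451).
r_{13} = e_1·w_3 = 2.6458; r_{23} = e_2·w_3 = -2.7452.
u_3 = w_3 − 2.6458·e_1 + 2.7452·e_2 = (-2.8995, 1.6124, -2.1053, 2.4545).
r_{33} = ‖u_3‖ = 4.6329.

r_{33} = 4.6329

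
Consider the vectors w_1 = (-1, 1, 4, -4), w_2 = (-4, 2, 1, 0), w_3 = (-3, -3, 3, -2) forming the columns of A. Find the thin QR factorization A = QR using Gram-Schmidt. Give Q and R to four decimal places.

Q = [[-0.1715, -0.8721, -0.4098], [0.1715, 0.4014, -0.8979], [0.6860, -0.0415, 0.1567], [-0.6860, 0.2768, 0.0347]], R = [[5.8310, 1.7150, 3.4300], [0.0000, 4.2496, 0.7336], [0.0000, 0.0000, 4.3240]]

e_1 = w_1/‖w_1‖ = (-1, 1, 4, -4)/5.8310 = (-0.1715, 0.1715, 0.6860, -0.6860).
r_{12} = e_1·w_2 = 1.7150.
u_2 = w_2 − 1.7150·e_1 = (-3.7059, 1.7059, -0.1765, 1.1765).
‖u_2‖ = 4.2496, so e_2 = (-0.8721, 0.4014, -0.0415, 0.2768).
r_{13} = e_1·w_3 = 3.4300; r_{23} = e_2·w_3 = 0.7336.
u_3 = w_3 − 3.4300·e_1 − 0.7336·e_2 = (-1.7720, -3.8827, 0.6775, 0.1498).
‖u_3‖ = 4.3240, so e_3 = (-0.4098, -0.8979, 0.1567, 0.0347).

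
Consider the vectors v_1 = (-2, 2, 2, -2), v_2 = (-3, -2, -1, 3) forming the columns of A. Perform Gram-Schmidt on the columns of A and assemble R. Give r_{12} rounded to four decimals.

r_{12} = -1.5000

v_1 = (-2, 2, 2, -2); ‖v_1‖ = 4.0000, so q_1 = (-0.5000, 0.5000, 0.5000, -0.5000).
r_{12} = q_1·v_2 = -1.5000.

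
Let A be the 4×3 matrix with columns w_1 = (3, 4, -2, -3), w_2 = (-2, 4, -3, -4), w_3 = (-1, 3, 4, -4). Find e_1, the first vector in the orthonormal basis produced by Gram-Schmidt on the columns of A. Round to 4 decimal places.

w_1 = (3, 4, -2, -3); ‖w_1‖ = 6.1644, so e_1 = (0.4867, 0.6489, -0.3244, -0.4867).

e_1 = (0.4867, 0.6489, -0.3244, -0.4867)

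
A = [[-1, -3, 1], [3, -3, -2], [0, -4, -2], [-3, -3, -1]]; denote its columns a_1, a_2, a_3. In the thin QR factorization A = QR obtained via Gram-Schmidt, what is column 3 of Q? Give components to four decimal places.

q_3 = (0.8703, -0.0853, -0.3072, -0.3754)

q_1 = a_1/‖a_1‖ = (-1, 3, 0, -3)/4.3589 = (-0.2294, 0.6882, 0.0000, -0.6882).
r_{12} = q_1·a_2 = 0.6882.
u_2 = a_2 − 0.6882·q_1 = (-2.8421, -3.4737, -4.0000, -2.5263).
‖u_2‖ = 6.5212, so q_2 = (-0.4358, -0.5327, -0.6134, -0.3874).
r_{13} = q_1·a_3 = -0.9177; r_{23} = q_2·a_3 = 2.2437.
u_3 = a_3 + 0.9177·q_1 − 2.2437·q_2 = (1.7673, -0.1733, -0.6238, -0.7624).
‖u_3‖ = 2.0307, so q_3 = (0.8703, -0.0853, -0.3072, -0.3754).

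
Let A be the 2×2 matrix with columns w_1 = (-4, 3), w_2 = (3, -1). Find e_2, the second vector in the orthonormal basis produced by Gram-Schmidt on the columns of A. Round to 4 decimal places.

w_1 = (-4, 3); ‖w_1‖ = 5.0000, so e_1 = (-0.8000, 0.6000).
e_1·w_2 = (-0.8000)·3 + 0.6000·(-1) = -3.0000.
u_2 = w_2 + 3.0000·e_1 = (0.6000, 0.8000).
‖u_2‖ = 1.0000, so e_2 = (0.6000, 0.8000).

e_2 = (0.6000, 0.8000)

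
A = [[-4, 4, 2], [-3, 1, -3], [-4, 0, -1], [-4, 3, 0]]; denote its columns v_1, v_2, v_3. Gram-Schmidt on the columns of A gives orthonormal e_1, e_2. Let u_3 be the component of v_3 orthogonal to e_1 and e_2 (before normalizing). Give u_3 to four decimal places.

v_1 = (-4, -3, -4, -4); ‖v_1‖ = 7.5498, so e_1 = (-0.5298, -0.3974, -0.5298, -0.5298).
e_1·v_2 = (-0.5298)·4 + (-0.3974)·1 + (-0.5298)·0 + (-0.5298)·3 = -4.1061.
u_2 = v_2 + 4.1061·e_1 = (1.8246, -0.6316, -2.1754, 0.8246).
‖u_2‖ = 3.0233, so e_2 = (0.6035, -0.2089, -0.7196, 0.2727).
e_1·v_3 = (-0.5298)·2 + (-0.3974)·(-3) + (-0.5298)·(-1) + (-0.5298)·0 = 0.6623; e_2·v_3 = 0.6035·2 + (-0.2089)·(-3) + (-0.7196)·(-1) + 0.2727·0 = 2.5533.
u_3 = v_3 − 0.6623·e_1 − 2.5533·e_2 = (0.8100, -2.2035, 1.1881, -0.3455).

u_3 = (0.8100, -2.2035, 1.1881, -0.3455)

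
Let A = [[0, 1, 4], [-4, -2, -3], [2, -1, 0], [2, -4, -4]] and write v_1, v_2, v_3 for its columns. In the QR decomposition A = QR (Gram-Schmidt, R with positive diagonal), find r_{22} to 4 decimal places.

r_{22} = 4.6726

v_1 = (0, -4, 2, 2); ‖v_1‖ = 4.8990, so q_1 = (0.0000, -0.8165, 0.4082, 0.4082).
q_1·v_2 = 0.0000·1 + (-0.8165)·(-2) + 0.4082·(-1) + 0.4082·(-4) = -0.4082.
u_2 = v_2 + 0.4082·q_1 = (1.0000, -2.3333, -0.8333, -3.8333).
r_{22} = ‖u_2‖ = 4.6726.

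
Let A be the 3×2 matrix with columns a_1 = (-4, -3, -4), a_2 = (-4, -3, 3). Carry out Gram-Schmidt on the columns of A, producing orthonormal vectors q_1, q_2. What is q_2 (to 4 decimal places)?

q_2 = (-0.4998, -0.3748, 0.7809)

q_1 = a_1/‖a_1‖ = (-4, -3, -4)/6.4031 = (-0.6247, -0.4685, -0.6247).
r_{12} = q_1·a_2 = 2.0303.
u_2 = a_2 − 2.0303·q_1 = (-2.7317, -2.0488, 4.2683).
‖u_2‖ = 5.4661, so q_2 = (-0.4998, -0.3748, 0.7809).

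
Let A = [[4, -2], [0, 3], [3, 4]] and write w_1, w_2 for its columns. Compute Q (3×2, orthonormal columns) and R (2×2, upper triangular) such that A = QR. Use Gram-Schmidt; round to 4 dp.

w_1 = (4, 0, 3); ‖w_1‖ = 5.0000, so q_1 = (0.8000, 0.0000, 0.6000).
q_1·w_2 = 0.8000·(-2) + 0.0000·3 + 0.6000·4 = 0.8000.
u_2 = w_2 − 0.8000·q_1 = (-2.6400, 3.0000, 3.5200).
‖u_2‖ = 5.3254, so q_2 = (-0.4957, 0.5633, 0.6610).

Q = [[0.8000, -0.4957], [0.0000, 0.5633], [0.6000, 0.6610]], R = [[5.0000, 0.8000], [0.0000, 5.3254]]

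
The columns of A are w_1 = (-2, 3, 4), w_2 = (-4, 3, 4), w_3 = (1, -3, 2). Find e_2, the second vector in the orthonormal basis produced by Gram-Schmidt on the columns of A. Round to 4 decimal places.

e_2 = (-0.9285, -0.2228, -0.2971)

w_1 = (-2, 3, 4); ‖w_1‖ = 5.3852, so e_1 = (-0.3714, 0.5571, 0.7428).
e_1·w_2 = (-0.3714)·(-4) + 0.5571·3 + 0.7428·4 = 6.1279.
u_2 = w_2 − 6.1279·e_1 = (-1.7241, -0.4138, -0.5517).
‖u_2‖ = 1.8570, so e_2 = (-0.9285, -0.2228, -0.2971).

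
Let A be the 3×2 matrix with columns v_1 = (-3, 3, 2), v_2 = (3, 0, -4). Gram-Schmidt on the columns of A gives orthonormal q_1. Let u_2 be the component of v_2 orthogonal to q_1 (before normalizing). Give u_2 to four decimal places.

u_2 = (0.6818, 2.3182, -2.4545)

q_1 = v_1/‖v_1‖ = (-3, 3, 2)/4.6904 = (-0.6396, 0.6396, 0.4264).
r_{12} = q_1·v_2 = -3.6244.
u_2 = v_2 + 3.6244·q_1 = (0.6818, 2.3182, -2.4545).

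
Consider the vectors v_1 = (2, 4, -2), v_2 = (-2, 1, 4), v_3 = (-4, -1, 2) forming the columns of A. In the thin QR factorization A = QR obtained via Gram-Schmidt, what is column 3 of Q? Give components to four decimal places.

q_3 = (-0.8581, 0.1907, -0.4767)

v_1 = (2, 4, -2); ‖v_1‖ = 4.8990, so q_1 = (0.4082, 0.8165, -0.4082).
q_1·v_2 = 0.4082·(-2) + 0.8165·1 + (-0.4082)·4 = -1.6330.
u_2 = v_2 + 1.6330·q_1 = (-1.3333, 2.3333, 3.3333).
‖u_2‖ = 4.2817, so q_2 = (-0.3114, 0.5449, 0.7785).
q_1·v_3 = 0.4082·(-4) + 0.8165·(-1) + (-0.4082)·2 = -3.2660; q_2·v_3 = (-0.3114)·(-4) + 0.5449·(-1) + 0.7785·2 = 2.2576.
u_3 = v_3 + 3.2660·q_1 − 2.2576·q_2 = (-1.9636, 0.4364, -1.0909).
‖u_3‖ = 2.2883, so q_3 = (-0.8581, 0.1907, -0.4767).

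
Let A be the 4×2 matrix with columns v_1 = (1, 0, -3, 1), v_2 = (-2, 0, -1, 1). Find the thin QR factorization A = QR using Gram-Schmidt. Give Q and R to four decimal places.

v_1 = (1, 0, -3, 1); ‖v_1‖ = 3.3166, so e_1 = (0.3015, 0.0000, -0.9045, 0.3015).
e_1·v_2 = 0.3015·(-2) + 0.0000·0 + (-0.9045)·(-1) + 0.3015·1 = 0.6030.
u_2 = v_2 − 0.6030·e_1 = (-2.1818, 0.0000, -0.4545, 0.8182).
‖u_2‖ = 2.3741, so e_2 = (-0.9190, 0.0000, -0.1915, 0.3446).

Q = [[0.3015, -0.9190], [0.0000, 0.0000], [-0.9045, -0.1915], [0.3015, 0.3446]], R = [[3.3166, 0.6030], [0.0000, 2.3741]]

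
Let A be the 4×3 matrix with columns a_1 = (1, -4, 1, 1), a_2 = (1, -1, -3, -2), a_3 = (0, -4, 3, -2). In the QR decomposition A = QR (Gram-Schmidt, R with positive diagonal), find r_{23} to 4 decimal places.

e_1 = a_1/‖a_1‖ = (1, -4, 1, 1)/4.3589 = (0.2294, -0.9177, 0.2294, 0.2294).
r_{12} = e_1·a_2 = 0.0000.
u_2 = a_2 − 0.0000·e_1 = (1.0000, -1.0000, -3.0000, -2.0000).
‖u_2‖ = 3.8730, so e_2 = (0.2582, -0.2582, -0.7746, -0.5164).
r_{23} = e_2·a_3 = -0.2582.

r_{23} = -0.2582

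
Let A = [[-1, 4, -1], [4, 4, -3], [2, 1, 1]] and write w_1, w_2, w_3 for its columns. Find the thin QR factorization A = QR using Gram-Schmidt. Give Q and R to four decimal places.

Q = [[-0.2182, 0.9593, 0.1794], [0.8729, 0.2741, -0.4037], [0.4364, -0.0685, 0.8971]], R = [[4.5826, 3.0551, -1.9640], [0.0000, 4.8648, -1.8500], [0.0000, 0.0000, 1.9288]]

w_1 = (-1, 4, 2); ‖w_1‖ = 4.5826, so q_1 = (-0.2182, 0.8729, 0.4364).
q_1·w_2 = (-0.2182)·4 + 0.8729·4 + 0.4364·1 = 3.0551.
u_2 = w_2 − 3.0551·q_1 = (4.6667, 1.3333, -0.3333).
‖u_2‖ = 4.8648, so q_2 = (0.9593, 0.2741, -0.0685).
q_1·w_3 = (-0.2182)·(-1) + 0.8729·(-3) + 0.4364·1 = -1.9640; q_2·w_3 = 0.9593·(-1) + 0.2741·(-3) + (-0.0685)·1 = -1.8500.
u_3 = w_3 + 1.9640·q_1 + 1.8500·q_2 = (0.3461, -0.7787, 1.7304).
‖u_3‖ = 1.9288, so q_3 = (0.1794, -0.4037, 0.8971).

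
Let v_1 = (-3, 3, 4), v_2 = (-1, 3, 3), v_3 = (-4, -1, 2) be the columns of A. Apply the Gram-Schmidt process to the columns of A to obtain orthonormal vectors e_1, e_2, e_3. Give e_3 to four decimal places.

v_1 = (-3, 3, 4); ‖v_1‖ = 5.8310, so e_1 = (-0.5145, 0.5145, 0.6860).
e_1·v_2 = (-0.5145)·(-1) + 0.5145·3 + 0.6860·3 = 4.1160.
u_2 = v_2 − 4.1160·e_1 = (1.1176, 0.8824, 0.1765).
‖u_2‖ = 1.4349, so e_2 = (0.7789, 0.6149, 0.1230).
e_1·v_3 = (-0.5145)·(-4) + 0.5145·(-1) + 0.6860·2 = 2.9155; e_2·v_3 = 0.7789·(-4) + 0.6149·(-1) + 0.1230·2 = -3.4847.
u_3 = v_3 − 2.9155·e_1 + 3.4847·e_2 = (0.2143, -0.3571, 0.4286).
‖u_3‖ = 0.5976, so e_3 = (0.3586, -0.5976, 0.7171).

e_3 = (0.3586, -0.5976, 0.7171)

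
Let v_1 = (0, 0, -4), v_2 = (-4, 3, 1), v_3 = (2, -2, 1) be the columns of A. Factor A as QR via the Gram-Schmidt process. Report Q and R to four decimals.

v_1 = (0, 0, -4); ‖v_1‖ = 4.0000, so q_1 = (0.0000, 0.0000, -1.0000).
q_1·v_2 = 0.0000·(-4) + 0.0000·3 + (-1.0000)·1 = -1.0000.
u_2 = v_2 + 1.0000·q_1 = (-4.0000, 3.0000, 0.0000).
‖u_2‖ = 5.0000, so q_2 = (-0.8000, 0.6000, 0.0000).
q_1·v_3 = 0.0000·2 + 0.0000·(-2) + (-1.0000)·1 = -1.0000; q_2·v_3 = (-0.8000)·2 + 0.6000·(-2) + 0.0000·1 = -2.8000.
u_3 = v_3 + 1.0000·q_1 + 2.8000·q_2 = (-0.2400, -0.3200, 0.0000).
‖u_3‖ = 0.4000, so q_3 = (-0.6000, -0.8000, 0.0000).

Q = [[0.0000, -0.8000, -0.6000], [0.0000, 0.6000, -0.8000], [-1.0000, 0.0000, 0.0000]], R = [[4.0000, -1.0000, -1.0000], [0.0000, 5.0000, -2.8000], [0.0000, 0.0000, 0.4000]]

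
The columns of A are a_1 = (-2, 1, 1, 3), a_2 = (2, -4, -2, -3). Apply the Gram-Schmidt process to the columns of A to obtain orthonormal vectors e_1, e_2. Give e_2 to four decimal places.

e_2 = (-0.1784, -0.9145, -0.2454, 0.2677)

a_1 = (-2, 1, 1, 3); ‖a_1‖ = 3.8730, so e_1 = (-0.5164, 0.2582, 0.2582, 0.7746).
e_1·a_2 = (-0.5164)·2 + 0.2582·(-4) + 0.2582·(-2) + 0.7746·(-3) = -4.9058.
u_2 = a_2 + 4.9058·e_1 = (-0.5333, -2.7333, -0.7333, 0.8000).
‖u_2‖ = 2.9889, so e_2 = (-0.1784, -0.9145, -0.2454, 0.2677).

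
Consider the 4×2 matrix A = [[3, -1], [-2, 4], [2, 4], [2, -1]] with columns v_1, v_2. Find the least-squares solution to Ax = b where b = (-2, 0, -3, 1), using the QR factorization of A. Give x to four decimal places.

v_1 = (3, -2, 2, 2); ‖v_1‖ = 4.5826, so e_1 = (0.6547, -0.4364, 0.4364, 0.4364).
e_1·v_2 = 0.6547·(-1) + (-0.4364)·4 + 0.4364·4 + 0.4364·(-1) = -1.0911.
u_2 = v_2 + 1.0911·e_1 = (-0.2857, 3.5238, 4.4762, -0.5238).
‖u_2‖ = 5.7280, so e_2 = (-0.0499, 0.6152, 0.7815, -0.0914).
Qᵀb = (-2.1822, -2.3361).
Back-substitute: x_2 = -2.3361/5.7280 = -0.4078.
x_1 = (-2.1822 + 1.0911·(-0.4078))/4.5826 = -0.5733.

x = (-0.5733, -0.4078)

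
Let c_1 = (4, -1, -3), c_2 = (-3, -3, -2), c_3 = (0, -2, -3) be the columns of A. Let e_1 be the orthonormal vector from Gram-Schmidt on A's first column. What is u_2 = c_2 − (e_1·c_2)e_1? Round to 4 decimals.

c_1 = (4, -1, -3); ‖c_1‖ = 5.0990, so e_1 = (0.7845, -0.1961, -0.5883).
e_1·c_2 = 0.7845·(-3) + (-0.1961)·(-3) + (-0.5883)·(-2) = -0.5883.
u_2 = c_2 + 0.5883·e_1 = (-2.5385, -3.1154, -2.3462).

u_2 = (-2.5385, -3.1154, -2.3462)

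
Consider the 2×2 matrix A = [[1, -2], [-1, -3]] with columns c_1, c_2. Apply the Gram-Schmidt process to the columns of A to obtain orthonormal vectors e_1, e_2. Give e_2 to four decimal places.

e_2 = (-0.7071, -0.7071)

c_1 = (1, -1); ‖c_1‖ = 1.4142, so e_1 = (0.7071, -0.7071).
e_1·c_2 = 0.7071·(-2) + (-0.7071)·(-3) = 0.7071.
u_2 = c_2 − 0.7071·e_1 = (-2.5000, -2.5000).
‖u_2‖ = 3.5355, so e_2 = (-0.7071, -0.7071).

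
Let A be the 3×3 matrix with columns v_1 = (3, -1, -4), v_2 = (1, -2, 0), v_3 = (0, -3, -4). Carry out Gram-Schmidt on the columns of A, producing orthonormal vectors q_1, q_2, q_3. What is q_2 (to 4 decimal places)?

v_1 = (3, -1, -4); ‖v_1‖ = 5.0990, so q_1 = (0.5883, -0.1961, -0.7845).
q_1·v_2 = 0.5883·1 + (-0.1961)·(-2) + (-0.7845)·0 = 0.9806.
u_2 = v_2 − 0.9806·q_1 = (0.4231, -1.8077, 0.7692).
‖u_2‖ = 2.0096, so q_2 = (0.2105, -0.8995, 0.3828).

q_2 = (0.2105, -0.8995, 0.3828)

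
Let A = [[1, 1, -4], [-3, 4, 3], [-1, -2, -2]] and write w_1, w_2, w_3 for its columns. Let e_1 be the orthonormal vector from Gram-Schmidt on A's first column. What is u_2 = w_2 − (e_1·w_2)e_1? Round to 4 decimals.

e_1 = w_1/‖w_1‖ = (1, -3, -1)/3.3166 = (0.3015, -0.9045, -0.3015).
r_{12} = e_1·w_2 = -2.7136.
u_2 = w_2 + 2.7136·e_1 = (1.8182, 1.5455, -2.8182).

u_2 = (1.8182, 1.5455, -2.8182)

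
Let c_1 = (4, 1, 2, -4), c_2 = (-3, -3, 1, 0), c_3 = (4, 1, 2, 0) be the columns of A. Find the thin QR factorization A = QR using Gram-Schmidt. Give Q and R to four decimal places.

Q = [[0.6576, -0.4197, 0.4223], [0.1644, -0.6972, -0.2283], [0.3288, 0.4482, 0.5821], [-0.6576, -0.3699, 0.6563]], R = [[6.0828, -2.1372, 3.4524], [0.0000, 3.7990, -1.4798], [0.0000, 0.0000, 2.6251]]

c_1 = (4, 1, 2, -4); ‖c_1‖ = 6.0828, so q_1 = (0.6576, 0.1644, 0.3288, -0.6576).
q_1·c_2 = 0.6576·(-3) + 0.1644·(-3) + 0.3288·1 + (-0.6576)·0 = -2.1372.
u_2 = c_2 + 2.1372·q_1 = (-1.5946, -2.6486, 1.7027, -1.4054).
‖u_2‖ = 3.7990, so q_2 = (-0.4197, -0.6972, 0.4482, -0.3699).
q_1·c_3 = 0.6576·4 + 0.1644·1 + 0.3288·2 + (-0.6576)·0 = 3.4524; q_2·c_3 = (-0.4197)·4 + (-0.6972)·1 + 0.4482·2 + (-0.3699)·0 = -1.4798.
u_3 = c_3 − 3.4524·q_1 + 1.4798·q_2 = (1.1086, -0.5993, 1.5281, 1.7228).
‖u_3‖ = 2.6251, so q_3 = (0.4223, -0.2283, 0.5821, 0.6563).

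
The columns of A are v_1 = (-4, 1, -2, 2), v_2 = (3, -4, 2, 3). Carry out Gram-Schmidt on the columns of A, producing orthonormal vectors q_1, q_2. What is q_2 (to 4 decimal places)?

q_2 = (0.1384, -0.6264, 0.1602, 0.7502)

q_1 = v_1/‖v_1‖ = (-4, 1, -2, 2)/5.0000 = (-0.8000, 0.2000, -0.4000, 0.4000).
r_{12} = q_1·v_2 = -2.8000.
u_2 = v_2 + 2.8000·q_1 = (0.7600, -3.4400, 0.8800, 4.1200).
‖u_2‖ = 5.4918, so q_2 = (0.1384, -0.6264, 0.1602, 0.7502).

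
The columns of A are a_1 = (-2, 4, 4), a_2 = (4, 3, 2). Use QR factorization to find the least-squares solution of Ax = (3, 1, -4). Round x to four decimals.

x = (-0.6733, 0.5200)

a_1 = (-2, 4, 4); ‖a_1‖ = 6.0000, so q_1 = (-0.3333, 0.6667, 0.6667).
q_1·a_2 = (-0.3333)·4 + 0.6667·3 + 0.6667·2 = 2.0000.
u_2 = a_2 − 2.0000·q_1 = (4.6667, 1.6667, 0.6667).
‖u_2‖ = 5.0000, so q_2 = (0.9333, 0.3333, 0.1333).
Qᵀb = (-3.0000, 2.6000).
Back-substitute: x_2 = 2.6000/5.0000 = 0.5200.
x_1 = (-3.0000 − 2.0000·0.5200)/6.0000 = -0.6733.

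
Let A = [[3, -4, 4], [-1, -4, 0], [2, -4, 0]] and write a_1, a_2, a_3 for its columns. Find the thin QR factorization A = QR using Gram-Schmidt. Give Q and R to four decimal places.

Q = [[0.8018, -0.1048, 0.5883], [-0.2673, -0.9435, 0.1961], [0.5345, -0.3145, -0.7845]], R = [[3.7417, -4.2762, 3.2071], [0.0000, 5.4511, -0.4193], [0.0000, 0.0000, 2.3534]]

e_1 = a_1/‖a_1‖ = (3, -1, 2)/3.7417 = (0.8018, -0.2673, 0.5345).
r_{12} = e_1·a_2 = -4.2762.
u_2 = a_2 + 4.2762·e_1 = (-0.5714, -5.1429, -1.7143).
‖u_2‖ = 5.4511, so e_2 = (-0.1048, -0.9435, -0.3145).
r_{13} = e_1·a_3 = 3.2071; r_{23} = e_2·a_3 = -0.4193.
u_3 = a_3 − 3.2071·e_1 + 0.4193·e_2 = (1.3846, 0.4615, -1.8462).
‖u_3‖ = 2.3534, so e_3 = (0.5883, 0.1961, -0.7845).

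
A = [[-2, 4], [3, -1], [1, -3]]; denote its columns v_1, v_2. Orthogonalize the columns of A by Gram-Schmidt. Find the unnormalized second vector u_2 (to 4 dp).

v_1 = (-2, 3, 1); ‖v_1‖ = 3.7417, so e_1 = (-0.5345, 0.8018, 0.2673).
e_1·v_2 = (-0.5345)·4 + 0.8018·(-1) + 0.2673·(-3) = -3.7417.
u_2 = v_2 + 3.7417·e_1 = (2.0000, 2.0000, -2.0000).

u_2 = (2.0000, 2.0000, -2.0000)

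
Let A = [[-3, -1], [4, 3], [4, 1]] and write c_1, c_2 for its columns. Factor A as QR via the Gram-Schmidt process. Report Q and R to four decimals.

Q = [[-0.4685, 0.2634], [0.6247, 0.7737], [0.6247, -0.5762]], R = [[6.4031, 2.9673], [0.0000, 1.4816]]

c_1 = (-3, 4, 4); ‖c_1‖ = 6.4031, so q_1 = (-0.4685, 0.6247, 0.6247).
q_1·c_2 = (-0.4685)·(-1) + 0.6247·3 + 0.6247·1 = 2.9673.
u_2 = c_2 − 2.9673·q_1 = (0.3902, 1.1463, -0.8537).
‖u_2‖ = 1.4816, so q_2 = (0.2634, 0.7737, -0.5762).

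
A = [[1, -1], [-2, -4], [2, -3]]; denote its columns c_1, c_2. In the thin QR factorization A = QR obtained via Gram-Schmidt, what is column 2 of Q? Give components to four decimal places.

e_2 = (-0.2184, -0.7425, -0.6333)

c_1 = (1, -2, 2); ‖c_1‖ = 3.0000, so e_1 = (0.3333, -0.6667, 0.6667).
e_1·c_2 = 0.3333·(-1) + (-0.6667)·(-4) + 0.6667·(-3) = 0.3333.
u_2 = c_2 − 0.3333·e_1 = (-1.1111, -3.7778, -3.2222).
‖u_2‖ = 5.0881, so e_2 = (-0.2184, -0.7425, -0.6333).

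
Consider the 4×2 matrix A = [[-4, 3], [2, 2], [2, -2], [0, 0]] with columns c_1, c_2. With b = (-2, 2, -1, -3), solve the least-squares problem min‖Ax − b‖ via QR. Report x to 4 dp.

c_1 = (-4, 2, 2, 0); ‖c_1‖ = 4.8990, so e_1 = (-0.8165, 0.4082, 0.4082, 0.0000).
e_1·c_2 = (-0.8165)·3 + 0.4082·2 + 0.4082·(-2) + 0.0000·0 = -2.4495.
u_2 = c_2 + 2.4495·e_1 = (1.0000, 3.0000, -1.0000, 0.0000).
‖u_2‖ = 3.3166, so e_2 = (0.3015, 0.9045, -0.3015, 0.0000).
Qᵀb = (2.0412, 1.5076).
Back-substitute: x_2 = 1.5076/3.3166 = 0.4545.
x_1 = (2.0412 + 2.4495·0.4545)/4.8990 = 0.6439.

x = (0.6439, 0.4545)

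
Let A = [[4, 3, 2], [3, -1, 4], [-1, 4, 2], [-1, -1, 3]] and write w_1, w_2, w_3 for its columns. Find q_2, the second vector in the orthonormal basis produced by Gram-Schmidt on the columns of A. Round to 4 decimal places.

q_1 = w_1/‖w_1‖ = (4, 3, -1, -1)/5.1962 = (0.7698, 0.5774, -0.1925, -0.1925).
r_{12} = q_1·w_2 = 1.1547.
u_2 = w_2 − 1.1547·q_1 = (2.1111, -1.6667, 4.2222, -0.7778).
‖u_2‖ = 5.0662, so q_2 = (0.4167, -0.3290, 0.8334, -0.1535).

q_2 = (0.4167, -0.3290, 0.8334, -0.1535)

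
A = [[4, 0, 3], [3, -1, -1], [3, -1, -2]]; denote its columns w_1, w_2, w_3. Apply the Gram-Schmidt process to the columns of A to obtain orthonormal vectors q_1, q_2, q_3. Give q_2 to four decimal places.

w_1 = (4, 3, 3); ‖w_1‖ = 5.8310, so q_1 = (0.6860, 0.5145, 0.5145).
q_1·w_2 = 0.6860·0 + 0.5145·(-1) + 0.5145·(-1) = -1.0290.
u_2 = w_2 + 1.0290·q_1 = (0.7059, -0.4706, -0.4706).
‖u_2‖ = 0.9701, so q_2 = (0.7276, -0.4851, -0.4851).

q_2 = (0.7276, -0.4851, -0.4851)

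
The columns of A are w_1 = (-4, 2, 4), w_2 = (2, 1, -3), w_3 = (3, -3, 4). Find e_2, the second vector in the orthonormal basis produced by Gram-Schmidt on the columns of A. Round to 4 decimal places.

w_1 = (-4, 2, 4); ‖w_1‖ = 6.0000, so e_1 = (-0.6667, 0.3333, 0.6667).
e_1·w_2 = (-0.6667)·2 + 0.3333·1 + 0.6667·(-3) = -3.0000.
u_2 = w_2 + 3.0000·e_1 = (0.0000, 2.0000, -1.0000).
‖u_2‖ = 2.2361, so e_2 = (0.0000, 0.8944, -0.4472).

e_2 = (0.0000, 0.8944, -0.4472)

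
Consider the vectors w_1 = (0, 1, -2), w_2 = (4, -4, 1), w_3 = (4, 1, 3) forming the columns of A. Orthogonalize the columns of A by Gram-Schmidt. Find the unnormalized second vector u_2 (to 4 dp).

u_2 = (4.0000, -2.8000, -1.4000)

e_1 = w_1/‖w_1‖ = (0, 1, -2)/2.2361 = (0.0000, 0.4472, -0.8944).
r_{12} = e_1·w_2 = -2.6833.
u_2 = w_2 + 2.6833·e_1 = (4.0000, -2.8000, -1.4000).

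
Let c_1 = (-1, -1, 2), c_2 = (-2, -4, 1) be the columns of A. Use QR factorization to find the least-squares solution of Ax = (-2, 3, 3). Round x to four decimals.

q_1 = c_1/‖c_1‖ = (-1, -1, 2)/2.4495 = (-0.4082, -0.4082, 0.8165).
r_{12} = q_1·c_2 = 3.2660.
u_2 = c_2 − 3.2660·q_1 = (-0.6667, -2.6667, -1.6667).
‖u_2‖ = 3.2146, so q_2 = (-0.2074, -0.8296, -0.5185).
Qᵀb = (2.0412, -3.6293).
Back-substitute: x_2 = -3.6293/3.2146 = -1.1290.
x_1 = (2.0412 − 3.2660·(-1.1290))/2.4495 = 2.3387.

x = (2.3387, -1.1290)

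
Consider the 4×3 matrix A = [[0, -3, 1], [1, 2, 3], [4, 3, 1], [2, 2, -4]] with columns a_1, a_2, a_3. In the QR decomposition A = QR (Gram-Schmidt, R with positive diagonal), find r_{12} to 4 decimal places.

a_1 = (0, 1, 4, 2); ‖a_1‖ = 4.5826, so q_1 = (0.0000, 0.2182, 0.8729, 0.4364).
r_{12} = q_1·a_2 = 3.9279.

r_{12} = 3.9279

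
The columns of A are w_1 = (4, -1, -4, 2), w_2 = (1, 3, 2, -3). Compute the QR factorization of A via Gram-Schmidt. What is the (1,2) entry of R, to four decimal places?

w_1 = (4, -1, -4, 2); ‖w_1‖ = 6.0828, so e_1 = (0.6576, -0.1644, -0.6576, 0.3288).
r_{12} = e_1·w_2 = -2.1372.

r_{12} = -2.1372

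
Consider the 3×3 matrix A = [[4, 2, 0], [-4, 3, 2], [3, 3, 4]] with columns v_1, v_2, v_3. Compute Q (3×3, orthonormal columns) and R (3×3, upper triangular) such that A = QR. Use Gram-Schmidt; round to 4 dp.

Q = [[0.6247, 0.3270, -0.7091], [-0.6247, 0.7541, -0.2026], [0.4685, 0.5696, 0.6754]], R = [[6.4031, 0.7809, 0.6247], [0.0000, 4.6250, 3.7865], [0.0000, 0.0000, 2.2962]]

v_1 = (4, -4, 3); ‖v_1‖ = 6.4031, so q_1 = (0.6247, -0.6247, 0.4685).
q_1·v_2 = 0.6247·2 + (-0.6247)·3 + 0.4685·3 = 0.7809.
u_2 = v_2 − 0.7809·q_1 = (1.5122, 3.4878, 2.6341).
‖u_2‖ = 4.6250, so q_2 = (0.3270, 0.7541, 0.5696).
q_1·v_3 = 0.6247·0 + (-0.6247)·2 + 0.4685·4 = 0.6247; q_2·v_3 = 0.3270·0 + 0.7541·2 + 0.5696·4 = 3.7865.
u_3 = v_3 − 0.6247·q_1 − 3.7865·q_2 = (-1.6283, -0.4652, 1.5507).
‖u_3‖ = 2.2962, so q_3 = (-0.7091, -0.2026, 0.6754).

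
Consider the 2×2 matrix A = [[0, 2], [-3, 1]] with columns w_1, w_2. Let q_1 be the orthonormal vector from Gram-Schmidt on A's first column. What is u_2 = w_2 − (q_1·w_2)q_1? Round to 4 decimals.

u_2 = (2.0000, 0.0000)

w_1 = (0, -3); ‖w_1‖ = 3.0000, so q_1 = (0.0000, -1.0000).
q_1·w_2 = 0.0000·2 + (-1.0000)·1 = -1.0000.
u_2 = w_2 + 1.0000·q_1 = (2.0000, 0.0000).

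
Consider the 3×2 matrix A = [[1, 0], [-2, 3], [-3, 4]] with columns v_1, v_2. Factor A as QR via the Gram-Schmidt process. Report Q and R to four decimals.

Q = [[0.2673, 0.9435], [-0.5345, 0.3145], [-0.8018, 0.1048]], R = [[3.7417, -4.8107], [0.0000, 1.3628]]

v_1 = (1, -2, -3); ‖v_1‖ = 3.7417, so q_1 = (0.2673, -0.5345, -0.8018).
q_1·v_2 = 0.2673·0 + (-0.5345)·3 + (-0.8018)·4 = -4.8107.
u_2 = v_2 + 4.8107·q_1 = (1.2857, 0.4286, 0.1429).
‖u_2‖ = 1.3628, so q_2 = (0.9435, 0.3145, 0.1048).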